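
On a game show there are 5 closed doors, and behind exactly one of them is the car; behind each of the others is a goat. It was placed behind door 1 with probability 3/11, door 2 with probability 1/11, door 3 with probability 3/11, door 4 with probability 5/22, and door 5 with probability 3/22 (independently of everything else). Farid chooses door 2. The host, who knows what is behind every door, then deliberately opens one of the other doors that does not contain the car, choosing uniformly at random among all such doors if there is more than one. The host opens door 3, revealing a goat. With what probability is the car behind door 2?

Consider each possible location of the car in turn.
If it is behind door 1 (prior 3/11): the host has 3 equally likely choices, so probability 1/3; weight (3/11)·(1/3) = 1/11.
If it is behind door 2 (prior 1/11): the host has 4 equally likely choices, so probability 1/4; weight (1/11)·(1/4) = 1/44.
If it is behind door 3 (prior 3/11): the host opened door 3, so this case is ruled out; weight (3/11)·0 = 0.
If it is behind door 4 (prior 5/22): the host has 3 equally likely choices, so probability 1/3; weight (5/22)·(1/3) = 5/66.
If it is behind door 5 (prior 3/22): the host has 3 equally likely choices, so probability 1/3; weight (3/22)·(1/3) = 1/22.
The weights sum to 31/132.
So P(the car behind door 2 | the host opened door 3) = (1/44) / (31/132) = 3/31.

3/31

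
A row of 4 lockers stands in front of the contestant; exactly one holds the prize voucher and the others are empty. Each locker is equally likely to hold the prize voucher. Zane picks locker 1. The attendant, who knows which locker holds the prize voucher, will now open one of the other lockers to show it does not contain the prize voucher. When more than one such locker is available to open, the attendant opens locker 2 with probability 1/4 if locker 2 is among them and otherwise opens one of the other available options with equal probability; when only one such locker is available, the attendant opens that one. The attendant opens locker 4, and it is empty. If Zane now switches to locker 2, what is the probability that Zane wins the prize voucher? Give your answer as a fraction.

Consider each possible location of the prize voucher in turn.
If it is in locker 1 (prior 1/4): locker 2 is available but not opened; locker 4 gets probability (1 − 1/4)/2 = 3/8; weight (1/4)·(3/8) = 3/32.
If it is in locker 2 (prior 1/4): locker 2 holds the prize so is unavailable; the attendant chooses uniformly among the 2 others, probability 1/2; weight (1/4)·(1/2) = 1/8.
If it is in locker 3 (prior 1/4): locker 2 is available but not opened, probability 3/4; weight (1/4)·(3/4) = 3/16.
If it is in locker 4 (prior 1/4): the attendant opened locker 4, so this case is ruled out; weight (1/4)·0 = 0.
The weights sum to 13/32.
So P(the prize voucher in locker 2 | the attendant opened locker 4) = (1/8) / (13/32) = 4/13.

4/13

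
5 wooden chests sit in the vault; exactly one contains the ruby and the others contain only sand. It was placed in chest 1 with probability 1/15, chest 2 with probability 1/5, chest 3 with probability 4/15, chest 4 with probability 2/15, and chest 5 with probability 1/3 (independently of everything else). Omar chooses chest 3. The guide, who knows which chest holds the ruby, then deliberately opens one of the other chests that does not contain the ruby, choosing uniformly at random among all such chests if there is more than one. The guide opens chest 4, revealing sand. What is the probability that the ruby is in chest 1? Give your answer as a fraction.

Apply Bayes' rule, conditioning on where the ruby actually is.
If it is in chest 1 (prior 1/15): the guide has 3 equally likely choices, so probability 1/3; weight (1/15)·(1/3) = 1/45.
If it is in chest 2 (prior 1/5): the guide has 3 equally likely choices, so probability 1/3; weight (1/5)·(1/3) = 1/15.
If it is in chest 3 (prior 4/15): the guide has 4 equally likely choices, so probability 1/4; weight (4/15)·(1/4) = 1/15.
If it is in chest 4 (prior 2/15): the guide opened chest 4, so this case is ruled out; weight (2/15)·0 = 0.
If it is in chest 5 (prior 1/3): the guide has 3 equally likely choices, so probability 1/3; weight (1/3)·(1/3) = 1/9.
The weights sum to 4/15.
So P(the ruby in chest 1 | the guide opened chest 4) = (1/45) / (4/15) = 1/12.

1/12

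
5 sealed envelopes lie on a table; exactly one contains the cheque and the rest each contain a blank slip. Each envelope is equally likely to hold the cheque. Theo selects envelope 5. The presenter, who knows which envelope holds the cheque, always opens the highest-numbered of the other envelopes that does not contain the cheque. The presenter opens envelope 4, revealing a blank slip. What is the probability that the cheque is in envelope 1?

1/4

Condition on the true location of the cheque.
If it is in any of envelopes 1, 2, 3, and 5 (prior 1/5 each): envelope 4 is the highest-numbered option available, probability 1; weight (1/5)·1 = 1/5 each.
If it is in envelope 4 (prior 1/5): the presenter opened envelope 4, so this case is ruled out; weight (1/5)·0 = 0.
The weights sum to 4/5.
So P(the cheque in envelope 1 | the presenter opened envelope 4) = (1/5) / (4/5) = 1/4.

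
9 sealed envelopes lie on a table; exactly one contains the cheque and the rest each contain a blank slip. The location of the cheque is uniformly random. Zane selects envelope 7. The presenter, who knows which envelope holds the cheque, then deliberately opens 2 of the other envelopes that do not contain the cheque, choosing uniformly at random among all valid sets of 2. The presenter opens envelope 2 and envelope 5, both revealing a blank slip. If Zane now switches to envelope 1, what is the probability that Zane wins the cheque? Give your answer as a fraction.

Condition on the true location of the cheque.
If it is in any of envelopes 1, 3, 4, 6, 8, and 9 (prior 1/9 each): the presenter has 21 equally likely choices, so probability 1/21; weight (1/9)·(1/21) = 1/189 each.
If it is in either of envelopes 2 and 5 (prior 1/9 each): that envelope was opened and seen not to hold the prize — ruled out; weight (1/9)·0 = 0 each.
If it is in envelope 7 (prior 1/9): the presenter has 28 equally likely choices, so probability 1/28; weight (1/9)·(1/28) = 1/252.
The weights sum to 1/28.
So P(the cheque in envelope 1 | the presenter opened envelope 2 and envelope 5) = (1/189) / (1/28) = 4/27.

4/27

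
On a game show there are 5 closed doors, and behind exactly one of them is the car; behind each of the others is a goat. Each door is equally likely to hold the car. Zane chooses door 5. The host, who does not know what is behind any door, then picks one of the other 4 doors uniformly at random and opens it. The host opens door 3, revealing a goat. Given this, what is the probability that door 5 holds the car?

Consider each possible location of the car in turn.
If it is behind any of doors 1, 2, 4, and 5 (prior 1/5 each): the host picks door 3 with probability 1/4 regardless, and it is not the prize; weight (1/5)·(1/4) = 1/20 each.
If it is behind door 3 (prior 1/5): the host opened door 3, so this case is ruled out; weight (1/5)·0 = 0.
The weights sum to 1/5.
So P(the car behind door 5 | the host opened door 3) = (1/20) / (1/5) = 1/4.

1/4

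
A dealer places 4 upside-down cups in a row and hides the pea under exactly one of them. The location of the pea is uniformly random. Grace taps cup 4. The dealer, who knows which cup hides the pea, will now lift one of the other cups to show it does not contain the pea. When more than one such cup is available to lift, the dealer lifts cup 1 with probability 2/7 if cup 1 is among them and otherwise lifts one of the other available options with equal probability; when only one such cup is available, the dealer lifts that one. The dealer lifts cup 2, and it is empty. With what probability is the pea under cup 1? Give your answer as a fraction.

Apply Bayes' rule, conditioning on where the pea actually is.
If it is under cup 1 (prior 1/4): cup 1 holds the prize so is unavailable; the dealer chooses uniformly among the 2 others, probability 1/2; weight (1/4)·(1/2) = 1/8.
If it is under cup 2 (prior 1/4): the dealer opened cup 2, so this case is ruled out; weight (1/4)·0 = 0.
If it is under cup 3 (prior 1/4): cup 1 is available but not opened, probability 5/7; weight (1/4)·(5/7) = 5/28.
If it is under cup 4 (prior 1/4): cup 1 is available but not opened; cup 2 gets probability (1 − 2/7)/2 = 5/14; weight (1/4)·(5/14) = 5/56.
The weights sum to 11/28.
So P(the pea under cup 1 | the dealer opened cup 2) = (1/8) / (11/28) = 7/22.

7/22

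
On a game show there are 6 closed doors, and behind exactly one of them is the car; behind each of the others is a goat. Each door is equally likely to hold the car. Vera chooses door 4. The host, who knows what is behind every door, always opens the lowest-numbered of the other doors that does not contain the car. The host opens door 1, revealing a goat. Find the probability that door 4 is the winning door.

1/5

Condition on the true location of the car.
If it is behind door 1 (prior 1/6): the host opened door 1, so this case is ruled out; weight (1/6)·0 = 0.
If it is behind any of doors 2, 3, 4, 5, and 6 (prior 1/6 each): door 1 is the lowest-numbered option available, probability 1; weight (1/6)·1 = 1/6 each.
The weights sum to 5/6.
So P(the car behind door 4 | the host opened door 1) = (1/6) / (5/6) = 1/5.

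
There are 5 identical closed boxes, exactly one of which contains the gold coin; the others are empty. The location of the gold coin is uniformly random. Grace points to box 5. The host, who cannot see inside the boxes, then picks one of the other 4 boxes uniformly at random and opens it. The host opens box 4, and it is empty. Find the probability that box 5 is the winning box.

1/4

Condition on the true location of the gold coin.
If it is in any of boxes 1, 2, 3, and 5 (prior 1/5 each): the host picks box 4 with probability 1/4 regardless, and it is not the prize; weight (1/5)·(1/4) = 1/20 each.
If it is in box 4 (prior 1/5): the host opened box 4, so this case is ruled out; weight (1/5)·0 = 0.
The weights sum to 1/5.
So P(the gold coin in box 5 | the host opened box 4) = (1/20) / (1/5) = 1/4.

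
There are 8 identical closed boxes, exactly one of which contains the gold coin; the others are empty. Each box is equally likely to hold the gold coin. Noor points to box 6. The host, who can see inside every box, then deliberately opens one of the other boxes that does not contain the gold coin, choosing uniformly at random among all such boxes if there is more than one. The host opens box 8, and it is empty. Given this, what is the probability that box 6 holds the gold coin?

Apply Bayes' rule, conditioning on where the gold coin actually is.
If it is in any of boxes 1, 2, 3, 4, 5, and 7 (prior 1/8 each): the host has 6 equally likely choices, so probability 1/6; weight (1/8)·(1/6) = 1/48 each.
If it is in box 6 (prior 1/8): the host has 7 equally likely choices, so probability 1/7; weight (1/8)·(1/7) = 1/56.
If it is in box 8 (prior 1/8): the host opened box 8, so this case is ruled out; weight (1/8)·0 = 0.
The weights sum to 1/7.
So P(the gold coin in box 6 | the host opened box 8) = (1/56) / (1/7) = 1/8.

1/8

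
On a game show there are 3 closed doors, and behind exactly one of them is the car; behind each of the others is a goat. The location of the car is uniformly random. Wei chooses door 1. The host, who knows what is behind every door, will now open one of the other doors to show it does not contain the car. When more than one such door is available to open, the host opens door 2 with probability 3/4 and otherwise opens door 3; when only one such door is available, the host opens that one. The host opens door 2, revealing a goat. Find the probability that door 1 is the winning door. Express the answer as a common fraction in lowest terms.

3/7

Consider each possible location of the car in turn.
If it is behind door 1 (prior 1/3): door 2 is available, opened with probability 3/4; weight (1/3)·(3/4) = 1/4.
If it is behind door 2 (prior 1/3): the host opened door 2, so this case is ruled out; weight (1/3)·0 = 0.
If it is behind door 3 (prior 1/3): only door 2 is available, probability 1; weight (1/3)·1 = 1/3.
The weights sum to 7/12.
So P(the car behind door 1 | the host opened door 2) = (1/4) / (7/12) = 3/7.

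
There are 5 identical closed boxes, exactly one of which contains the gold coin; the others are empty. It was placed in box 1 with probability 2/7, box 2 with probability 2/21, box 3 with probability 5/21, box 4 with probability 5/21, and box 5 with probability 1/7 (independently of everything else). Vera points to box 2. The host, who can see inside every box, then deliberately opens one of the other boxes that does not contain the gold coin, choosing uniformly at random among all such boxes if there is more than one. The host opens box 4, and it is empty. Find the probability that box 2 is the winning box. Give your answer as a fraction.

Consider each possible location of the gold coin in turn.
If it is in box 1 (prior 2/7): the host has 3 equally likely choices, so probability 1/3; weight (2/7)·(1/3) = 2/21.
If it is in box 2 (prior 2/21): the host has 4 equally likely choices, so probability 1/4; weight (2/21)·(1/4) = 1/42.
If it is in box 3 (prior 5/21): the host has 3 equally likely choices, so probability 1/3; weight (5/21)·(1/3) = 5/63.
If it is in box 4 (prior 5/21): the host opened box 4, so this case is ruled out; weight (5/21)·0 = 0.
If it is in box 5 (prior 1/7): the host has 3 equally likely choices, so probability 1/3; weight (1/7)·(1/3) = 1/21.
The weights sum to 31/126.
So P(the gold coin in box 2 | the host opened box 4) = (1/42) / (31/126) = 3/31.

3/31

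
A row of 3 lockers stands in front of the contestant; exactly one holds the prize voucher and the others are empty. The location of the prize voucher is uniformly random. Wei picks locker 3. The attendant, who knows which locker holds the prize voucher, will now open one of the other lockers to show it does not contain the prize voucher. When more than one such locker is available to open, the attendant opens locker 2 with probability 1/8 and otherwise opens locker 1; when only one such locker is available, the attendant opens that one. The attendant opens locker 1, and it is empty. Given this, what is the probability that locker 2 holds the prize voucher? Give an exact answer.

Condition on the true location of the prize voucher.
If it is in locker 1 (prior 1/3): the attendant opened locker 1, so this case is ruled out; weight (1/3)·0 = 0.
If it is in locker 2 (prior 1/3): only locker 1 is available, probability 1; weight (1/3)·1 = 1/3.
If it is in locker 3 (prior 1/3): locker 2 is available but not opened, probability 7/8; weight (1/3)·(7/8) = 7/24.
The weights sum to 5/8.
So P(the prize voucher in locker 2 | the attendant opened locker 1) = (1/3) / (5/8) = 8/15.

8/15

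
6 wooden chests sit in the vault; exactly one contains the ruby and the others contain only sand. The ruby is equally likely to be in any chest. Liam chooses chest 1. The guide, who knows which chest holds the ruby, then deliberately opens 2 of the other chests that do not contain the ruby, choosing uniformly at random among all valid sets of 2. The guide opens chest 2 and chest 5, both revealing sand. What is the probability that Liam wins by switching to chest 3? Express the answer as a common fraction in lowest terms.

5/18

Consider each possible location of the ruby in turn.
If it is in chest 1 (prior 1/6): the guide has 10 equally likely choices, so probability 1/10; weight (1/6)·(1/10) = 1/60.
If it is in either of chests 2 and 5 (prior 1/6 each): that chest was opened and seen not to hold the prize — ruled out; weight (1/6)·0 = 0 each.
If it is in any of chests 3, 4, and 6 (prior 1/6 each): the guide has 6 equally likely choices, so probability 1/6; weight (1/6)·(1/6) = 1/36 each.
The weights sum to 1/10.
So P(the ruby in chest 3 | the guide opened chest 2 and chest 5) = (1/36) / (1/10) = 5/18.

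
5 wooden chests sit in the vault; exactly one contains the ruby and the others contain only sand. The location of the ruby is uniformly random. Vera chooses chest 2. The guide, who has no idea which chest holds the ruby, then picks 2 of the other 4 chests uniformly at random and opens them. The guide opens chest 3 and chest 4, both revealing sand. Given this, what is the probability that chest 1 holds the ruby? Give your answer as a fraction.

Apply Bayes' rule, conditioning on where the ruby actually is.
If it is in any of chests 1, 2, and 5 (prior 1/5 each): the guide picks exactly this set with probability 1/6 regardless, and none is the prize; weight (1/5)·(1/6) = 1/30 each.
If it is in either of chests 3 and 4 (prior 1/5 each): that chest was opened and seen not to hold the prize — ruled out; weight (1/5)·0 = 0 each.
The weights sum to 1/10.
So P(the ruby in chest 1 | the guide opened chest 3 and chest 4) = (1/30) / (1/10) = 1/3.

1/3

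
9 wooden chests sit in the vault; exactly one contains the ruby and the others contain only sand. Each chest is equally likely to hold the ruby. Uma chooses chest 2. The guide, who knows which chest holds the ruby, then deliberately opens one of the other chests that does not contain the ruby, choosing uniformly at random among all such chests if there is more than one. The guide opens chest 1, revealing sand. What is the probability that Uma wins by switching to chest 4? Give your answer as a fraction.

Condition on the true location of the ruby.
If it is in chest 1 (prior 1/9): the guide opened chest 1, so this case is ruled out; weight (1/9)·0 = 0.
If it is in chest 2 (prior 1/9): the guide has 8 equally likely choices, so probability 1/8; weight (1/9)·(1/8) = 1/72.
If it is in any of chests 3, 4, 5, 6, 7, 8, and 9 (prior 1/9 each): the guide has 7 equally likely choices, so probability 1/7; weight (1/9)·(1/7) = 1/63 each.
The weights sum to 1/8.
So P(the ruby in chest 4 | the guide opened chest 1) = (1/63) / (1/8) = 8/63.

8/63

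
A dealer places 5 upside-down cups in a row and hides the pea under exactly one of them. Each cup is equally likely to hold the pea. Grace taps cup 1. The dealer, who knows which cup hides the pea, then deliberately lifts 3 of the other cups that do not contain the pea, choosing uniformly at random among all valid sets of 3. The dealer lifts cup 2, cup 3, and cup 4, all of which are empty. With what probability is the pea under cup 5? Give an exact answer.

4/5

Apply Bayes' rule, conditioning on where the pea actually is.
If it is under cup 1 (prior 1/5): the dealer has 4 equally likely choices, so probability 1/4; weight (1/5)·(1/4) = 1/20.
If it is under any of cups 2, 3, and 4 (prior 1/5 each): that cup was opened and seen not to hold the prize — ruled out; weight (1/5)·0 = 0 each.
If it is under cup 5 (prior 1/5): the dealer has no choice, probability 1; weight (1/5)·1 = 1/5.
The weights sum to 1/4.
So P(the pea under cup 5 | the dealer opened cup 2, cup 3, and cup 4) = (1/5) / (1/4) = 4/5.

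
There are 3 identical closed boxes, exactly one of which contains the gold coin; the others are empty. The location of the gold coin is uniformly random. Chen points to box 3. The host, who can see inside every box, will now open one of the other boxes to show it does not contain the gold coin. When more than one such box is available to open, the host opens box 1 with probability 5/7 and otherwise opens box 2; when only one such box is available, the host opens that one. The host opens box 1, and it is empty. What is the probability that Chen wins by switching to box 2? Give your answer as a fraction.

Condition on the true location of the gold coin.
If it is in box 1 (prior 1/3): the host opened box 1, so this case is ruled out; weight (1/3)·0 = 0.
If it is in box 2 (prior 1/3): only box 1 is available, probability 1; weight (1/3)·1 = 1/3.
If it is in box 3 (prior 1/3): box 1 is available, opened with probability 5/7; weight (1/3)·(5/7) = 5/21.
The weights sum to 4/7.
So P(the gold coin in box 2 | the host opened box 1) = (1/3) / (4/7) = 7/12.

7/12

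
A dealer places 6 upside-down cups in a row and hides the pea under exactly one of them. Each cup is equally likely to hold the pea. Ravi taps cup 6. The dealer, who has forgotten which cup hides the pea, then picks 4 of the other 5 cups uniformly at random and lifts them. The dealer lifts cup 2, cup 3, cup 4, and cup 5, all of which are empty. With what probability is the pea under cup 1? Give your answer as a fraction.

1/2

Because the dealer chose which cups to lift without knowing where the pea is, the choice is independent of the prize location. Learning that none of the 4 opened cups holds the pea simply rules out those 4 locations and leaves the remaining 2 cups still equally likely by symmetry.
So P(the pea under cup 1) = 1/2.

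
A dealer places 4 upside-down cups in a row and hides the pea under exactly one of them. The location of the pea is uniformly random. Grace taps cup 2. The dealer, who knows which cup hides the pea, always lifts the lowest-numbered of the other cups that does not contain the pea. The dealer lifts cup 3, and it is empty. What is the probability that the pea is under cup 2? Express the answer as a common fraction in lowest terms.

Consider each possible location of the pea in turn.
If it is under cup 1 (prior 1/4): cup 3 is the lowest-numbered option available, probability 1; weight (1/4)·1 = 1/4.
If it is under either of cups 2 and 4 (prior 1/4 each): the dealer would have opened cup 1 instead, probability 0; weight (1/4)·0 = 0 each.
If it is under cup 3 (prior 1/4): the dealer opened cup 3, so this case is ruled out; weight (1/4)·0 = 0.
The weights sum to 1/4.
So P(the pea under cup 2 | the dealer opened cup 3) = 0 / (1/4) = 0.

0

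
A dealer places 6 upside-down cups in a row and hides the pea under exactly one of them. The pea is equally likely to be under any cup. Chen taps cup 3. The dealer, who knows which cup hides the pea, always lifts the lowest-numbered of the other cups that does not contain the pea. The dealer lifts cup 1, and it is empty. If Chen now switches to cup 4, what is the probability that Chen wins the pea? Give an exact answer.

Apply Bayes' rule, conditioning on where the pea actually is.
If it is under cup 1 (prior 1/6): the dealer opened cup 1, so this case is ruled out; weight (1/6)·0 = 0.
If it is under any of cups 2, 3, 4, 5, and 6 (prior 1/6 each): cup 1 is the lowest-numbered option available, probability 1; weight (1/6)·1 = 1/6 each.
The weights sum to 5/6.
So P(the pea under cup 4 | the dealer opened cup 1) = (1/6) / (5/6) = 1/5.

1/5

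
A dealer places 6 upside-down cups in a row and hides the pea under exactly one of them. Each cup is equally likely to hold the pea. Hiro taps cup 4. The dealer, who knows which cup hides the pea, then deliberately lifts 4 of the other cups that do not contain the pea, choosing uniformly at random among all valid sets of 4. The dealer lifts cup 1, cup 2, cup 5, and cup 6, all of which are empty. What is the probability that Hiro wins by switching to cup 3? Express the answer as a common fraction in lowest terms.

Condition on the true location of the pea.
If it is under any of cups 1, 2, 5, and 6 (prior 1/6 each): that cup was opened and seen not to hold the prize — ruled out; weight (1/6)·0 = 0 each.
If it is under cup 3 (prior 1/6): the dealer has no choice, probability 1; weight (1/6)·1 = 1/6.
If it is under cup 4 (prior 1/6): the dealer has 5 equally likely choices, so probability 1/5; weight (1/6)·(1/5) = 1/30.
The weights sum to 1/5.
So P(the pea under cup 3 | the dealer opened cup 1, cup 2, cup 5, and cup 6) = (1/6) / (1/5) = 5/6.

5/6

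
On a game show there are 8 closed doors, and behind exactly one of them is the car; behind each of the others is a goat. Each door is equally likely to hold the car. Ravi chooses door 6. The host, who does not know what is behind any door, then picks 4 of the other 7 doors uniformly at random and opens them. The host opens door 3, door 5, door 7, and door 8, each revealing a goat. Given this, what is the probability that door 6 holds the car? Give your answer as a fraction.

1/4

Condition on the true location of the car.
If it is behind any of doors 1, 2, 4, and 6 (prior 1/8 each): the host picks exactly this set with probability 1/35 regardless, and none is the prize; weight (1/8)·(1/35) = 1/280 each.
If it is behind any of doors 3, 5, 7, and 8 (prior 1/8 each): that door was opened and seen not to hold the prize — ruled out; weight (1/8)·0 = 0 each.
The weights sum to 1/70.
So P(the car behind door 6 | the host opened door 3, door 5, door 7, and door 8) = (1/280) / (1/70) = 1/4.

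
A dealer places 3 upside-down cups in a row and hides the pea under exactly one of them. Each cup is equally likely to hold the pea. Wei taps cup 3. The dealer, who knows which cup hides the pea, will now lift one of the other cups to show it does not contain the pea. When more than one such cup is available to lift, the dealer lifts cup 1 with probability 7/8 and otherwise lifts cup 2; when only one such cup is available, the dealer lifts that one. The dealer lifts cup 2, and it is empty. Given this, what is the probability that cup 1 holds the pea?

Consider each possible location of the pea in turn.
If it is under cup 1 (prior 1/3): only cup 2 is available, probability 1; weight (1/3)·1 = 1/3.
If it is under cup 2 (prior 1/3): the dealer opened cup 2, so this case is ruled out; weight (1/3)·0 = 0.
If it is under cup 3 (prior 1/3): cup 1 is available but not opened, probability 1/8; weight (1/3)·(1/8) = 1/24.
The weights sum to 3/8.
So P(the pea under cup 1 | the dealer opened cup 2) = (1/3) / (3/8) = 8/9.

8/9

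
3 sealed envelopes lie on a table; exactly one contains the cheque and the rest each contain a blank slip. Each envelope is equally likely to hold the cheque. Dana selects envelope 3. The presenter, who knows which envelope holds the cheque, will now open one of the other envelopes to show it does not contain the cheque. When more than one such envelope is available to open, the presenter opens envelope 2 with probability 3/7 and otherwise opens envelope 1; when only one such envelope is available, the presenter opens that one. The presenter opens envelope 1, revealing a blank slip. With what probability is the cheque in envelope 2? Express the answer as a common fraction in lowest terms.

Condition on the true location of the cheque.
If it is in envelope 1 (prior 1/3): the presenter opened envelope 1, so this case is ruled out; weight (1/3)·0 = 0.
If it is in envelope 2 (prior 1/3): only envelope 1 is available, probability 1; weight (1/3)·1 = 1/3.
If it is in envelope 3 (prior 1/3): envelope 2 is available but not opened, probability 4/7; weight (1/3)·(4/7) = 4/21.
The weights sum to 11/21.
So P(the cheque in envelope 2 | the presenter opened envelope 1) = (1/3) / (11/21) = 7/11.

7/11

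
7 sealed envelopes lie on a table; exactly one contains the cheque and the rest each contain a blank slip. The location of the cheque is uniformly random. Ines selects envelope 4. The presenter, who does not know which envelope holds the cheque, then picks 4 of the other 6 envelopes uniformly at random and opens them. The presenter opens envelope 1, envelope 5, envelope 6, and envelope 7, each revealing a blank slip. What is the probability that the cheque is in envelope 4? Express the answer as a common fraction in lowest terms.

1/3

Apply Bayes' rule, conditioning on where the cheque actually is.
If it is in any of envelopes 1, 5, 6, and 7 (prior 1/7 each): that envelope was opened and seen not to hold the prize — ruled out; weight (1/7)·0 = 0 each.
If it is in any of envelopes 2, 3, and 4 (prior 1/7 each): the presenter picks exactly this set with probability 1/15 regardless, and none is the prize; weight (1/7)·(1/15) = 1/105 each.
The weights sum to 1/35.
So P(the cheque in envelope 4 | the presenter opened envelope 1, envelope 5, envelope 6, and envelope 7) = (1/105) / (1/35) = 1/3.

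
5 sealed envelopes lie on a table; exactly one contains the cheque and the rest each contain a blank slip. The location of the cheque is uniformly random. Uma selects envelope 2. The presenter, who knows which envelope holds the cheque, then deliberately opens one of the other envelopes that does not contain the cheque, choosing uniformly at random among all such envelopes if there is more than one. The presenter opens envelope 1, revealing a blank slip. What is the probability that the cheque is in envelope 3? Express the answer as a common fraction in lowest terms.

Condition on the true location of the cheque.
If it is in envelope 1 (prior 1/5): the presenter opened envelope 1, so this case is ruled out; weight (1/5)·0 = 0.
If it is in envelope 2 (prior 1/5): the presenter has 4 equally likely choices, so probability 1/4; weight (1/5)·(1/4) = 1/20.
If it is in any of envelopes 3, 4, and 5 (prior 1/5 each): the presenter has 3 equally likely choices, so probability 1/3; weight (1/5)·(1/3) = 1/15 each.
The weights sum to 1/4.
So P(the cheque in envelope 3 | the presenter opened envelope 1) = (1/15) / (1/4) = 4/15.

4/15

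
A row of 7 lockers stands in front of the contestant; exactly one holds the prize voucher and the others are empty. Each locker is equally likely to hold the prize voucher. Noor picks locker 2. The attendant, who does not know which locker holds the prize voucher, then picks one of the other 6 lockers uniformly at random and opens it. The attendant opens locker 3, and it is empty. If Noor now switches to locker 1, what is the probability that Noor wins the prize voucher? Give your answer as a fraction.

1/6

Apply Bayes' rule, conditioning on where the prize voucher actually is.
If it is in any of lockers 1, 2, 4, 5, 6, and 7 (prior 1/7 each): the attendant picks locker 3 with probability 1/6 regardless, and it is not the prize; weight (1/7)·(1/6) = 1/42 each.
If it is in locker 3 (prior 1/7): the attendant opened locker 3, so this case is ruled out; weight (1/7)·0 = 0.
The weights sum to 1/7.
So P(the prize voucher in locker 1 | the attendant opened locker 3) = (1/42) / (1/7) = 1/6.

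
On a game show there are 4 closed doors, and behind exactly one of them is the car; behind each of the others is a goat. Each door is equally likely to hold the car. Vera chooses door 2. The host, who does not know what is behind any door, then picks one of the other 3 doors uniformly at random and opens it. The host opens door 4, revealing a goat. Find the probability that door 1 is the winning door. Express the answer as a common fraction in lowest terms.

Apply Bayes' rule, conditioning on where the car actually is.
If it is behind any of doors 1, 2, and 3 (prior 1/4 each): the host picks door 4 with probability 1/3 regardless, and it is not the prize; weight (1/4)·(1/3) = 1/12 each.
If it is behind door 4 (prior 1/4): the host opened door 4, so this case is ruled out; weight (1/4)·0 = 0.
The weights sum to 1/4.
So P(the car behind door 1 | the host opened door 4) = (1/12) / (1/4) = 1/3.

1/3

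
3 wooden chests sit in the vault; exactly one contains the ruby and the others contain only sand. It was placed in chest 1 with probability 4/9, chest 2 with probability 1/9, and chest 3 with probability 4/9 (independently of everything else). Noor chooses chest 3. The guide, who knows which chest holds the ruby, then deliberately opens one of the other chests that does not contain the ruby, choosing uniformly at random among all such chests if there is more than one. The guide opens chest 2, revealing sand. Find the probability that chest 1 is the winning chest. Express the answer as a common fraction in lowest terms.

Consider each possible location of the ruby in turn.
If it is in chest 1 (prior 4/9): the guide has no choice, probability 1; weight (4/9)·1 = 4/9.
If it is in chest 2 (prior 1/9): the guide opened chest 2, so this case is ruled out; weight (1/9)·0 = 0.
If it is in chest 3 (prior 4/9): the guide has 2 equally likely choices, so probability 1/2; weight (4/9)·(1/2) = 2/9.
The weights sum to 2/3.
So P(the ruby in chest 1 | the guide opened chest 2) = (4/9) / (2/3) = 2/3.

2/3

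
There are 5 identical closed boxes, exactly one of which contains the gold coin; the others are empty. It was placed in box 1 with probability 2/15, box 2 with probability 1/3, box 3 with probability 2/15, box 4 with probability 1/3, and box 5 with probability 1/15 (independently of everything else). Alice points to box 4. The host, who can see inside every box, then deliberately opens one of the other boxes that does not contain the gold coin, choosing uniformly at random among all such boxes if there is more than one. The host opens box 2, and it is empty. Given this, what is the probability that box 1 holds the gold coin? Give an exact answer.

8/35

Apply Bayes' rule, conditioning on where the gold coin actually is.
If it is in either of boxes 1 and 3 (prior 2/15 each): the host has 3 equally likely choices, so probability 1/3; weight (2/15)·(1/3) = 2/45 each.
If it is in box 2 (prior 1/3): the host opened box 2, so this case is ruled out; weight (1/3)·0 = 0.
If it is in box 4 (prior 1/3): the host has 4 equally likely choices, so probability 1/4; weight (1/3)·(1/4) = 1/12.
If it is in box 5 (prior 1/15): the host has 3 equally likely choices, so probability 1/3; weight (1/15)·(1/3) = 1/45.
The weights sum to 7/36.
So P(the gold coin in box 1 | the host opened box 2) = (2/45) / (7/36) = 8/35.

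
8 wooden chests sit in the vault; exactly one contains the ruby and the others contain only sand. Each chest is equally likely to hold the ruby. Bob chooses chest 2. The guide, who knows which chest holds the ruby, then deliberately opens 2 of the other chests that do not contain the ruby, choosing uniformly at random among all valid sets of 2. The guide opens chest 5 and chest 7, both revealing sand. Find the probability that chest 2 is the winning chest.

1/8

Apply Bayes' rule, conditioning on where the ruby actually is.
If it is in any of chests 1, 3, 4, 6, and 8 (prior 1/8 each): the guide has 15 equally likely choices, so probability 1/15; weight (1/8)·(1/15) = 1/120 each.
If it is in chest 2 (prior 1/8): the guide has 21 equally likely choices, so probability 1/21; weight (1/8)·(1/21) = 1/168.
If it is in either of chests 5 and 7 (prior 1/8 each): that chest was opened and seen not to hold the prize — ruled out; weight (1/8)·0 = 0 each.
The weights sum to 1/21.
So P(the ruby in chest 2 | the guide opened chest 5 and chest 7) = (1/168) / (1/21) = 1/8.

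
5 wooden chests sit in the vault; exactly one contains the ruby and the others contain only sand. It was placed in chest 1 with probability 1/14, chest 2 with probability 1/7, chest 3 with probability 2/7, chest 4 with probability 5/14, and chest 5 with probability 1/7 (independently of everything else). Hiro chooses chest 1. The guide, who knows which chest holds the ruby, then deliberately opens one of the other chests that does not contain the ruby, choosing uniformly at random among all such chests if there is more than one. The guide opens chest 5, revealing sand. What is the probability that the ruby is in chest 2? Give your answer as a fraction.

8/47

Apply Bayes' rule, conditioning on where the ruby actually is.
If it is in chest 1 (prior 1/14): the guide has 4 equally likely choices, so probability 1/4; weight (1/14)·(1/4) = 1/56.
If it is in chest 2 (prior 1/7): the guide has 3 equally likely choices, so probability 1/3; weight (1/7)·(1/3) = 1/21.
If it is in chest 3 (prior 2/7): the guide has 3 equally likely choices, so probability 1/3; weight (2/7)·(1/3) = 2/21.
If it is in chest 4 (prior 5/14): the guide has 3 equally likely choices, so probability 1/3; weight (5/14)·(1/3) = 5/42.
If it is in chest 5 (prior 1/7): the guide opened chest 5, so this case is ruled out; weight (1/7)·0 = 0.
The weights sum to 47/168.
So P(the ruby in chest 2 | the guide opened chest 5) = (1/21) / (47/168) = 8/47.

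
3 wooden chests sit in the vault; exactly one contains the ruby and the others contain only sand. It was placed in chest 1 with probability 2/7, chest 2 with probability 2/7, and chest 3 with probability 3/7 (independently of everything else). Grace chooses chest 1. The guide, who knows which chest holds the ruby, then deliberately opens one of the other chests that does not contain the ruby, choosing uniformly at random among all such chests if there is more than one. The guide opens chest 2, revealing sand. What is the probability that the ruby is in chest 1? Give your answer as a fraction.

1/4

Consider each possible location of the ruby in turn.
If it is in chest 1 (prior 2/7): the guide has 2 equally likely choices, so probability 1/2; weight (2/7)·(1/2) = 1/7.
If it is in chest 2 (prior 2/7): the guide opened chest 2, so this case is ruled out; weight (2/7)·0 = 0.
If it is in chest 3 (prior 3/7): the guide has no choice, probability 1; weight (3/7)·1 = 3/7.
The weights sum to 4/7.
So P(the ruby in chest 1 | the guide opened chest 2) = (1/7) / (4/7) = 1/4.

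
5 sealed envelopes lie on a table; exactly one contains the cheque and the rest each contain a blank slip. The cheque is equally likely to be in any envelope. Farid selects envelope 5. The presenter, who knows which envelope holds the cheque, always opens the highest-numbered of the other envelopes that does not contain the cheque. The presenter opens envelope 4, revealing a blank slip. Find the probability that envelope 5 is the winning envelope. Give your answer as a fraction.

Condition on the true location of the cheque.
If it is in any of envelopes 1, 2, 3, and 5 (prior 1/5 each): envelope 4 is the highest-numbered option available, probability 1; weight (1/5)·1 = 1/5 each.
If it is in envelope 4 (prior 1/5): the presenter opened envelope 4, so this case is ruled out; weight (1/5)·0 = 0.
The weights sum to 4/5.
So P(the cheque in envelope 5 | the presenter opened envelope 4) = (1/5) / (4/5) = 1/4.

1/4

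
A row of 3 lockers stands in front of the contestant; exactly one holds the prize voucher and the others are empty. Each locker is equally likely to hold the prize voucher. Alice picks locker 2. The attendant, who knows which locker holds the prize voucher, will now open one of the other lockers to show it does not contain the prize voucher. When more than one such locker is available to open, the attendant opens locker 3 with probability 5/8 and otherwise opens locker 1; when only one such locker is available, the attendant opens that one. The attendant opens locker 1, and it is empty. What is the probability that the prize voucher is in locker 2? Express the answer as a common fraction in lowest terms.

3/11

Apply Bayes' rule, conditioning on where the prize voucher actually is.
If it is in locker 1 (prior 1/3): the attendant opened locker 1, so this case is ruled out; weight (1/3)·0 = 0.
If it is in locker 2 (prior 1/3): locker 3 is available but not opened, probability 3/8; weight (1/3)·(3/8) = 1/8.
If it is in locker 3 (prior 1/3): only locker 1 is available, probability 1; weight (1/3)·1 = 1/3.
The weights sum to 11/24.
So P(the prize voucher in locker 2 | the attendant opened locker 1) = (1/8) / (11/24) = 3/11.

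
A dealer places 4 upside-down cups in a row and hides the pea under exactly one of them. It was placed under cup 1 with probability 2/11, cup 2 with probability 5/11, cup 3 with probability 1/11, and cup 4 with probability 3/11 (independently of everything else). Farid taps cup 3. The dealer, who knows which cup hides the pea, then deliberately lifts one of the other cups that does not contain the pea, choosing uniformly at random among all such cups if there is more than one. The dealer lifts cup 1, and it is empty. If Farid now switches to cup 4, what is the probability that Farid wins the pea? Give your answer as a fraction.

9/26

Apply Bayes' rule, conditioning on where the pea actually is.
If it is under cup 1 (prior 2/11): the dealer opened cup 1, so this case is ruled out; weight (2/11)·0 = 0.
If it is under cup 2 (prior 5/11): the dealer has 2 equally likely choices, so probability 1/2; weight (5/11)·(1/2) = 5/22.
If it is under cup 3 (prior 1/11): the dealer has 3 equally likely choices, so probability 1/3; weight (1/11)·(1/3) = 1/33.
If it is under cup 4 (prior 3/11): the dealer has 2 equally likely choices, so probability 1/2; weight (3/11)·(1/2) = 3/22.
The weights sum to 13/33.
So P(the pea under cup 4 | the dealer opened cup 1) = (3/22) / (13/33) = 9/26.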